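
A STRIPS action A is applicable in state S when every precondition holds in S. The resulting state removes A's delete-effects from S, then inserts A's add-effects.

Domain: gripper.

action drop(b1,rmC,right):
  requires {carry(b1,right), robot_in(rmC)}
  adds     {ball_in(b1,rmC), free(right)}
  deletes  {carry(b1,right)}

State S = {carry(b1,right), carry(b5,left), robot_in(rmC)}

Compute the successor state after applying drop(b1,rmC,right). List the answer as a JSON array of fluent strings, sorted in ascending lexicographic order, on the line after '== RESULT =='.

Progress:
  pre ⊆ S: {carry(b1,right), robot_in(rmC)} ⊆ S  — applicable
  S \ del = {carry(b5,left), robot_in(rmC)}
  ∪ add   = {ball_in(b1,rmC), carry(b5,left), free(right), robot_in(rmC)}

== RESULT ==
["ball_in(b1,rmC)", "carry(b5,left)", "free(right)", "robot_in(rmC)"]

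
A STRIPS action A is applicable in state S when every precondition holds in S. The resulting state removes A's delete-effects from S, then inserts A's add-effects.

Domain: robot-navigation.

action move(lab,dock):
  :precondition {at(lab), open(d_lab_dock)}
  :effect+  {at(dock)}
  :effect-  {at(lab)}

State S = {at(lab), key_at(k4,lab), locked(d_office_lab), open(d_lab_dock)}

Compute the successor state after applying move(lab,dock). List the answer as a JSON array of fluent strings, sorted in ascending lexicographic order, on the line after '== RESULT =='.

Compute (S \ del) ∪ add:
  pre ⊆ S: {at(lab), open(d_lab_dock)} ⊆ S  — applicable
  S \ del = {key_at(k4,lab), locked(d_office_lab), open(d_lab_dock)}
  ∪ add   = {at(dock), key_at(k4,lab), locked(d_office_lab), open(d_lab_dock)}

== RESULT ==
["at(dock)", "key_at(k4,lab)", "locked(d_office_lab)", "open(d_lab_dock)"]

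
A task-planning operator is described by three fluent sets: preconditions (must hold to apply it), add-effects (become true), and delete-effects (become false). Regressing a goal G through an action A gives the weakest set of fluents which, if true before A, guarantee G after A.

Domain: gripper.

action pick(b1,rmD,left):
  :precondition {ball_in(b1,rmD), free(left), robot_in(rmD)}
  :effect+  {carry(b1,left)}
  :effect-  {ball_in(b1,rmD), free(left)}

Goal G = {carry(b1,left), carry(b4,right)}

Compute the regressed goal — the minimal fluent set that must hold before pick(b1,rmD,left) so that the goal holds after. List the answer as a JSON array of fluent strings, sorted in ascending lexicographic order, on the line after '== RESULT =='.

Regress:
  G ∩ del = {}  (empty — regression defined)
  G \ add = {carry(b1,left), carry(b4,right)} \ {carry(b1,left)} = {carry(b4,right)}
  ∪ pre   = {carry(b4,right)} ∪ {ball_in(b1,rmD), free(left), robot_in(rmD)}
          = {ball_in(b1,rmD), carry(b4,right), free(left), robot_in(rmD)}

== RESULT ==
["ball_in(b1,rmD)", "carry(b4,right)", "free(left)", "robot_in(rmD)"]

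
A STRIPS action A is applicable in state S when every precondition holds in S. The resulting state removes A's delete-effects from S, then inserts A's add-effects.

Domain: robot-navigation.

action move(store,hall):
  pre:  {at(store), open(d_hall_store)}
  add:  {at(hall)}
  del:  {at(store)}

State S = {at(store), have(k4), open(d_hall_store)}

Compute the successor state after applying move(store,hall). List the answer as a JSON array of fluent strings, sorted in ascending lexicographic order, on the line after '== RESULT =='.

Compute (S \ del) ∪ add:
  pre ⊆ S: {at(store), open(d_hall_store)} ⊆ S  — applicable
  S \ del = {have(k4), open(d_hall_store)}
  ∪ add   = {at(hall), have(k4), open(d_hall_store)}

== RESULT ==
["at(hall)", "have(k4)", "open(d_hall_store)"]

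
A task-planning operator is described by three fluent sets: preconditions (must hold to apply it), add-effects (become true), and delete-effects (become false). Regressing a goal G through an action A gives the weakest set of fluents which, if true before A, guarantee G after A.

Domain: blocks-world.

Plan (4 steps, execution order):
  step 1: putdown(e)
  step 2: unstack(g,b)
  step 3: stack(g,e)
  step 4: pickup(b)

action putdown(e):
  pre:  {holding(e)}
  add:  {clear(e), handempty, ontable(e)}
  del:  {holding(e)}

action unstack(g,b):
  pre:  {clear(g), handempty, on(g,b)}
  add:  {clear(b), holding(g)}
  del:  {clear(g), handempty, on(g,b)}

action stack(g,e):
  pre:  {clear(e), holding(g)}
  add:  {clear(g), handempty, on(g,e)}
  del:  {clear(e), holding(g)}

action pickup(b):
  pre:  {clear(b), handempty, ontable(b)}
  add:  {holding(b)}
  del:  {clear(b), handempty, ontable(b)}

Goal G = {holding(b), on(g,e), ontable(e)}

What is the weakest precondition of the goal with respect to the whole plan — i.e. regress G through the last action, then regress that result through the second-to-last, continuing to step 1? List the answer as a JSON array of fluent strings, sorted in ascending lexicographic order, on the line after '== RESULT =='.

Work backward from the goal:
  through step 4 (pickup(b)): drop {holding(b)}, keep {on(g,e), ontable(e)}, require {clear(b), handempty, ontable(b)}
    → {clear(b), handempty, on(g,e), ontable(b), ontable(e)}
  through step 3 (stack(g,e)): drop {handempty, on(g,e)}, keep {clear(b), ontable(b), ontable(e)}, require {clear(e), holding(g)}
    → {clear(b), clear(e), holding(g), ontable(b), ontable(e)}
  through step 2 (unstack(g,b)): drop {clear(b), holding(g)}, keep {clear(e), ontable(b), ontable(e)}, require {clear(g), handempty, on(g,b)}
    → {clear(e), clear(g), handempty, on(g,b), ontable(b), ontable(e)}
  through step 1 (putdown(e)): drop {clear(e), handempty, ontable(e)}, keep {clear(g), on(g,b), ontable(b)}, require {holding(e)}
    → {clear(g), holding(e), on(g,b), ontable(b)}

== RESULT ==
["clear(g)", "holding(e)", "on(g,b)", "ontable(b)"]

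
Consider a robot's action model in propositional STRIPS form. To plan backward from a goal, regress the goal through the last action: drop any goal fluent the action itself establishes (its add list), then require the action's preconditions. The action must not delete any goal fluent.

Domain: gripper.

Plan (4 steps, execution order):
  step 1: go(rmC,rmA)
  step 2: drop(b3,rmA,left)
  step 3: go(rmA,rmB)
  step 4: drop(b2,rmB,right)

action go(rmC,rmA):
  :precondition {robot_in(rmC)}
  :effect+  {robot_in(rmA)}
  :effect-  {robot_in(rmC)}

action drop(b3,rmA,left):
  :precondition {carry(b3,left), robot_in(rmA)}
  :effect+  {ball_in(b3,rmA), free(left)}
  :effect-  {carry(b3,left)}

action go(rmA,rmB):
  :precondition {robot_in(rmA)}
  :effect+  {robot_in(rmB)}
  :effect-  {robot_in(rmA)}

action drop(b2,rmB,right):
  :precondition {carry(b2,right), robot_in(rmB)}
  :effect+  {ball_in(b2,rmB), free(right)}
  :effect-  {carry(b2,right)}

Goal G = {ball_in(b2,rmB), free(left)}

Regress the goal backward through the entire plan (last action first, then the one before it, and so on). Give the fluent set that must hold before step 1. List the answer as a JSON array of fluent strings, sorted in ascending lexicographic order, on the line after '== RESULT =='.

Work backward from the goal:
  through step 4 (drop(b2,rmB,right)): drop {ball_in(b2,rmB)}, keep {free(left)}, require {carry(b2,right), robot_in(rmB)}
    → {carry(b2,right), free(left), robot_in(rmB)}
  through step 3 (go(rmA,rmB)): drop {robot_in(rmB)}, keep {carry(b2,right), free(left)}, require {robot_in(rmA)}
    → {carry(b2,right), free(left), robot_in(rmA)}
  through step 2 (drop(b3,rmA,left)): drop {free(left)}, keep {carry(b2,right), robot_in(rmA)}, require {carry(b3,left), robot_in(rmA)}
    → {carry(b2,right), carry(b3,left), robot_in(rmA)}
  through step 1 (go(rmC,rmA)): drop {robot_in(rmA)}, keep {carry(b2,right), carry(b3,left)}, require {robot_in(rmC)}
    → {carry(b2,right), carry(b3,left), robot_in(rmC)}

== RESULT ==
["carry(b2,right)", "carry(b3,left)", "robot_in(rmC)"]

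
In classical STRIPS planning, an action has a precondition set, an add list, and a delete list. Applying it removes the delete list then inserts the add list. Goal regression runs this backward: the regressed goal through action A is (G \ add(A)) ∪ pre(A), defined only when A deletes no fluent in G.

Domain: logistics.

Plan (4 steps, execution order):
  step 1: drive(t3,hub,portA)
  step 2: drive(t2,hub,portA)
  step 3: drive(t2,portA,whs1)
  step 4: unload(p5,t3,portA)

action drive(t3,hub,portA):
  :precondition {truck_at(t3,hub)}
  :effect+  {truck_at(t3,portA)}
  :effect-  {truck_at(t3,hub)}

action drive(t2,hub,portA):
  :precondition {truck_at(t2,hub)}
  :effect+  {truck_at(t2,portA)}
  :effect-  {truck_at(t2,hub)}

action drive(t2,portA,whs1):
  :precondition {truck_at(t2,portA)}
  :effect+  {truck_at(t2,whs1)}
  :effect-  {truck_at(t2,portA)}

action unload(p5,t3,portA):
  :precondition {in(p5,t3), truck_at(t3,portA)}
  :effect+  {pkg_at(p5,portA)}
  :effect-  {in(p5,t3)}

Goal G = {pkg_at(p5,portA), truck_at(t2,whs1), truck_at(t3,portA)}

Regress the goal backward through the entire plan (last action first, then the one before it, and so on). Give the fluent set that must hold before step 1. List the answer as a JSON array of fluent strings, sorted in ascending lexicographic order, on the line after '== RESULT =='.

Regress step by step:
  through step 4 (unload(p5,t3,portA)): drop {pkg_at(p5,portA)}, keep {truck_at(t2,whs1), truck_at(t3,portA)}, require {in(p5,t3), truck_at(t3,portA)}
    → {in(p5,t3), truck_at(t2,whs1), truck_at(t3,portA)}
  through step 3 (drive(t2,portA,whs1)): drop {truck_at(t2,whs1)}, keep {in(p5,t3), truck_at(t3,portA)}, require {truck_at(t2,portA)}
    → {in(p5,t3), truck_at(t2,portA), truck_at(t3,portA)}
  through step 2 (drive(t2,hub,portA)): drop {truck_at(t2,portA)}, keep {in(p5,t3), truck_at(t3,portA)}, require {truck_at(t2,hub)}
    → {in(p5,t3), truck_at(t2,hub), truck_at(t3,portA)}
  through step 1 (drive(t3,hub,portA)): drop {truck_at(t3,portA)}, keep {in(p5,t3), truck_at(t2,hub)}, require {truck_at(t3,hub)}
    → {in(p5,t3), truck_at(t2,hub), truck_at(t3,hub)}

== RESULT ==
["in(p5,t3)", "truck_at(t2,hub)", "truck_at(t3,hub)"]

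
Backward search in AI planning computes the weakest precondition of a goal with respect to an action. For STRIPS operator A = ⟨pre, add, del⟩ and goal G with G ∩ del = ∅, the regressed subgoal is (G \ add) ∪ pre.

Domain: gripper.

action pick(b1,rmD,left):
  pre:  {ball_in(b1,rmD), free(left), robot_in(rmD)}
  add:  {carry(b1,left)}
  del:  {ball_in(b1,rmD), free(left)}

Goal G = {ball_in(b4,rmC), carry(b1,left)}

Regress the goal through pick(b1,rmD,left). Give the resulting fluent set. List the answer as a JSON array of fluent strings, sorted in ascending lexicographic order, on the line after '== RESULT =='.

Compute (G \ add) ∪ pre:
  G ∩ del = {}  (empty — regression defined)
  G \ add = {ball_in(b4,rmC), carry(b1,left)} \ {carry(b1,left)} = {ball_in(b4,rmC)}
  ∪ pre   = {ball_in(b4,rmC)} ∪ {ball_in(b1,rmD), free(left), robot_in(rmD)}
          = {ball_in(b1,rmD), ball_in(b4,rmC), free(left), robot_in(rmD)}

== RESULT ==
["ball_in(b1,rmD)", "ball_in(b4,rmC)", "free(left)", "robot_in(rmD)"]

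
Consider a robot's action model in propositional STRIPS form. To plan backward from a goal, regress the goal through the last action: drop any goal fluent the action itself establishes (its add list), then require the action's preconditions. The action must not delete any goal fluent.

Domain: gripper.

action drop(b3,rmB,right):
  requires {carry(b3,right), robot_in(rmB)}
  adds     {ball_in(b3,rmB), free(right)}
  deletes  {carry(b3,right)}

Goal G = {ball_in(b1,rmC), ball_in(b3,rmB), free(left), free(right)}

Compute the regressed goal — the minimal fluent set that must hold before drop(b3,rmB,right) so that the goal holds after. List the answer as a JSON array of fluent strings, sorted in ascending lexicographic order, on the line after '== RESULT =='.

Regress:
  G ∩ del = {}  (empty — regression defined)
  G \ add = {ball_in(b1,rmC), ball_in(b3,rmB), free(left), free(right)} \ {ball_in(b3,rmB), free(right)} = {ball_in(b1,rmC), free(left)}
  ∪ pre   = {ball_in(b1,rmC), free(left)} ∪ {carry(b3,right), robot_in(rmB)}
          = {ball_in(b1,rmC), carry(b3,right), free(left), robot_in(rmB)}

== RESULT ==
["ball_in(b1,rmC)", "carry(b3,right)", "free(left)", "robot_in(rmB)"]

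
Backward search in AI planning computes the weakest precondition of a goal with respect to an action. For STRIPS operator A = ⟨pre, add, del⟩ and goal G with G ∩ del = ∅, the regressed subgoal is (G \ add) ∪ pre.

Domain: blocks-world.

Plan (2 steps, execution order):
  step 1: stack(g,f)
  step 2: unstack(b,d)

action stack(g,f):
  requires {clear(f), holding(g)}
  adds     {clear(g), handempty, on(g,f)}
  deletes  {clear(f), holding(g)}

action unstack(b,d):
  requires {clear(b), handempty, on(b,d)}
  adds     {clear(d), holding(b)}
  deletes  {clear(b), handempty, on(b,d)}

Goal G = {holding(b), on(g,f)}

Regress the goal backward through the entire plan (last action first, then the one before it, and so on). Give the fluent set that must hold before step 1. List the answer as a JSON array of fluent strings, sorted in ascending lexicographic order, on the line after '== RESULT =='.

Regress step by step:
  through step 2 (unstack(b,d)): drop {holding(b)}, keep {on(g,f)}, require {clear(b), handempty, on(b,d)}
    → {clear(b), handempty, on(b,d), on(g,f)}
  through step 1 (stack(g,f)): drop {handempty, on(g,f)}, keep {clear(b), on(b,d)}, require {clear(f), holding(g)}
    → {clear(b), clear(f), holding(g), on(b,d)}

== RESULT ==
["clear(b)", "clear(f)", "holding(g)", "on(b,d)"]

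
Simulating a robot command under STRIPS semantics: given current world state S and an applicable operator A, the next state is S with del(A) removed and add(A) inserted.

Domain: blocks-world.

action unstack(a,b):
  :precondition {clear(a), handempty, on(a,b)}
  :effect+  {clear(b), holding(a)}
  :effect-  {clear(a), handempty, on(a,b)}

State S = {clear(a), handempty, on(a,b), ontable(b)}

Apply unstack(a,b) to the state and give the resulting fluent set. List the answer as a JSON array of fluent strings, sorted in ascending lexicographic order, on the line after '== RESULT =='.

Compute (S \ del) ∪ add:
  pre ⊆ S: {clear(a), handempty, on(a,b)} ⊆ S  — applicable
  S \ del = {ontable(b)}
  ∪ add   = {clear(b), holding(a), ontable(b)}

== RESULT ==
["clear(b)", "holding(a)", "ontable(b)"]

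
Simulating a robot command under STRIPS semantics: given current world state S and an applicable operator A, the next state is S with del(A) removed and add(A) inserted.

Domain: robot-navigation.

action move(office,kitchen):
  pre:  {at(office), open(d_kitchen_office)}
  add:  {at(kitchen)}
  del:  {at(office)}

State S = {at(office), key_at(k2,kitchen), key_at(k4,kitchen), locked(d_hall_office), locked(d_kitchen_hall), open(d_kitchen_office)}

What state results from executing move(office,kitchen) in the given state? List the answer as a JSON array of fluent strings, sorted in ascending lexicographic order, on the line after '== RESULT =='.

Progress:
  pre ⊆ S: {at(office), open(d_kitchen_office)} ⊆ S  — applicable
  S \ del = {key_at(k2,kitchen), key_at(k4,kitchen), locked(d_hall_office), locked(d_kitchen_hall), open(d_kitchen_office)}
  ∪ add   = {at(kitchen), key_at(k2,kitchen), key_at(k4,kitchen), locked(d_hall_office), locked(d_kitchen_hall), open(d_kitchen_office)}

== RESULT ==
["at(kitchen)", "key_at(k2,kitchen)", "key_at(k4,kitchen)", "locked(d_hall_office)", "locked(d_kitchen_hall)", "open(d_kitchen_office)"]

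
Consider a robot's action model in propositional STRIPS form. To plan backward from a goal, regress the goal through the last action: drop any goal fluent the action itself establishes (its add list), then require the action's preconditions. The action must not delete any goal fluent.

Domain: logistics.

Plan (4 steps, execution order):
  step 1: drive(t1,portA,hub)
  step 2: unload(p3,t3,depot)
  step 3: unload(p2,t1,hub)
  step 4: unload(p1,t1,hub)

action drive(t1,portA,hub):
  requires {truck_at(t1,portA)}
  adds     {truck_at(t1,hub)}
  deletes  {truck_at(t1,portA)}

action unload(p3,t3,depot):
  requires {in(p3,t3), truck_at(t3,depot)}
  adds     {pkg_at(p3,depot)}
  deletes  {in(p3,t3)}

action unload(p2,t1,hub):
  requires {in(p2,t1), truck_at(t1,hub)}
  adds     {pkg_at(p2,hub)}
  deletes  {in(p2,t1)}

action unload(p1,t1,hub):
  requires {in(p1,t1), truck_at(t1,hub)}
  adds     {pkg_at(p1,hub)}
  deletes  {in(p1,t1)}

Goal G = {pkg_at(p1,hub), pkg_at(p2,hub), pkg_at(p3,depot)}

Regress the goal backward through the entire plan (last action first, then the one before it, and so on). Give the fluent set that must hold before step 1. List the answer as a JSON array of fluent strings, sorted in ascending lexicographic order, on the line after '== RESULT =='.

Regress step by step:
  through step 4 (unload(p1,t1,hub)): drop {pkg_at(p1,hub)}, keep {pkg_at(p2,hub), pkg_at(p3,depot)}, require {in(p1,t1), truck_at(t1,hub)}
    → {in(p1,t1), pkg_at(p2,hub), pkg_at(p3,depot), truck_at(t1,hub)}
  through step 3 (unload(p2,t1,hub)): drop {pkg_at(p2,hub)}, keep {in(p1,t1), pkg_at(p3,depot), truck_at(t1,hub)}, require {in(p2,t1), truck_at(t1,hub)}
    → {in(p1,t1), in(p2,t1), pkg_at(p3,depot), truck_at(t1,hub)}
  through step 2 (unload(p3,t3,depot)): drop {pkg_at(p3,depot)}, keep {in(p1,t1), in(p2,t1), truck_at(t1,hub)}, require {in(p3,t3), truck_at(t3,depot)}
    → {in(p1,t1), in(p2,t1), in(p3,t3), truck_at(t1,hub), truck_at(t3,depot)}
  through step 1 (drive(t1,portA,hub)): drop {truck_at(t1,hub)}, keep {in(p1,t1), in(p2,t1), in(p3,t3), truck_at(t3,depot)}, require {truck_at(t1,portA)}
    → {in(p1,t1), in(p2,t1), in(p3,t3), truck_at(t1,portA), truck_at(t3,depot)}

== RESULT ==
["in(p1,t1)", "in(p2,t1)", "in(p3,t3)", "truck_at(t1,portA)", "truck_at(t3,depot)"]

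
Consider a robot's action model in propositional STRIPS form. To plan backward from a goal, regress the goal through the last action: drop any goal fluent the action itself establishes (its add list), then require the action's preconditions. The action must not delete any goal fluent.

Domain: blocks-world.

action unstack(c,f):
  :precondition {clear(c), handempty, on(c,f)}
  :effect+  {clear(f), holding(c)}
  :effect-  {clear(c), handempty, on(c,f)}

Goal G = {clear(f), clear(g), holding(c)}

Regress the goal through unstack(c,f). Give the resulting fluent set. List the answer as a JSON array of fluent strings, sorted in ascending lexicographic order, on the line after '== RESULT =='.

Compute (G \ add) ∪ pre:
  G ∩ del = {}  (empty — regression defined)
  G \ add = {clear(f), clear(g), holding(c)} \ {clear(f), holding(c)} = {clear(g)}
  ∪ pre   = {clear(g)} ∪ {clear(c), handempty, on(c,f)}
          = {clear(c), clear(g), handempty, on(c,f)}

== RESULT ==
["clear(c)", "clear(g)", "handempty", "on(c,f)"]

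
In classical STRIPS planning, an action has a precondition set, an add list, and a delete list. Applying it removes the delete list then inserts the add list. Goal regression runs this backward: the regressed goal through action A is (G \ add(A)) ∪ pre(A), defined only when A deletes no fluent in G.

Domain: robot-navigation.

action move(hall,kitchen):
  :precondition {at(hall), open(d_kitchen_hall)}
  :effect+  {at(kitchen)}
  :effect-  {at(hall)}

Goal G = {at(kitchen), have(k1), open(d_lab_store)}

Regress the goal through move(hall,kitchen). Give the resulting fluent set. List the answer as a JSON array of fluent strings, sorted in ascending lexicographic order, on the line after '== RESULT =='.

Compute (G \ add) ∪ pre:
  G ∩ del = {}  (empty — regression defined)
  G \ add = {at(kitchen), have(k1), open(d_lab_store)} \ {at(kitchen)} = {have(k1), open(d_lab_store)}
  ∪ pre   = {have(k1), open(d_lab_store)} ∪ {at(hall), open(d_kitchen_hall)}
          = {at(hall), have(k1), open(d_kitchen_hall), open(d_lab_store)}

== RESULT ==
["at(hall)", "have(k1)", "open(d_kitchen_hall)", "open(d_lab_store)"]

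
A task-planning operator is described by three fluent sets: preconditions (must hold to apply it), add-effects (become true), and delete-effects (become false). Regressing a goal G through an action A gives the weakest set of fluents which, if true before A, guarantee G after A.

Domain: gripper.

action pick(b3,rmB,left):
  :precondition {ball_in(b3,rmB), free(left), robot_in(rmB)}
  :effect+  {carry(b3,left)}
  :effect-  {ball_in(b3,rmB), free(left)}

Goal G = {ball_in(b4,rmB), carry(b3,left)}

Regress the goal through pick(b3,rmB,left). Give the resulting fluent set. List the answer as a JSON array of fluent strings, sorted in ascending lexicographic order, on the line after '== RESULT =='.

Compute (G \ add) ∪ pre:
  G ∩ del = {}  (empty — regression defined)
  G \ add = {ball_in(b4,rmB), carry(b3,left)} \ {carry(b3,left)} = {ball_in(b4,rmB)}
  ∪ pre   = {ball_in(b4,rmB)} ∪ {ball_in(b3,rmB), free(left), robot_in(rmB)}
          = {ball_in(b3,rmB), ball_in(b4,rmB), free(left), robot_in(rmB)}

== RESULT ==
["ball_in(b3,rmB)", "ball_in(b4,rmB)", "free(left)", "robot_in(rmB)"]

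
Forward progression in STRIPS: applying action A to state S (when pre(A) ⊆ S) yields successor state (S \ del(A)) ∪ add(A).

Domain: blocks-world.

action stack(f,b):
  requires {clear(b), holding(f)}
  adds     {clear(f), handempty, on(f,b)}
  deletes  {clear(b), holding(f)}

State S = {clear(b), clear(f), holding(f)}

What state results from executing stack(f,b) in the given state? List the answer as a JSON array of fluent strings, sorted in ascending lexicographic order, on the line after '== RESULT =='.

Progress:
  pre ⊆ S: {clear(b), holding(f)} ⊆ S  — applicable
  S \ del = {clear(f)}
  ∪ add   = {clear(f), handempty, on(f,b)}

== RESULT ==
["clear(f)", "handempty", "on(f,b)"]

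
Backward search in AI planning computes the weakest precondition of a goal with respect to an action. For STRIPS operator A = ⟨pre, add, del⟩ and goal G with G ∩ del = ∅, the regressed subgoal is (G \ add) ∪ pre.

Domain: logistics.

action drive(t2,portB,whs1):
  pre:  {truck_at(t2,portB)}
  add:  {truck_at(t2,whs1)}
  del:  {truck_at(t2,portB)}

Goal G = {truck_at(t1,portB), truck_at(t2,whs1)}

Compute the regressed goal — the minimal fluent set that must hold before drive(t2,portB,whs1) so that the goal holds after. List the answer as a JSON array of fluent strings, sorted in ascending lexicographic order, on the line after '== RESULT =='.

Compute (G \ add) ∪ pre:
  G ∩ del = {}  (empty — regression defined)
  G \ add = {truck_at(t1,portB), truck_at(t2,whs1)} \ {truck_at(t2,whs1)} = {truck_at(t1,portB)}
  ∪ pre   = {truck_at(t1,portB)} ∪ {truck_at(t2,portB)}
          = {truck_at(t1,portB), truck_at(t2,portB)}

== RESULT ==
["truck_at(t1,portB)", "truck_at(t2,portB)"]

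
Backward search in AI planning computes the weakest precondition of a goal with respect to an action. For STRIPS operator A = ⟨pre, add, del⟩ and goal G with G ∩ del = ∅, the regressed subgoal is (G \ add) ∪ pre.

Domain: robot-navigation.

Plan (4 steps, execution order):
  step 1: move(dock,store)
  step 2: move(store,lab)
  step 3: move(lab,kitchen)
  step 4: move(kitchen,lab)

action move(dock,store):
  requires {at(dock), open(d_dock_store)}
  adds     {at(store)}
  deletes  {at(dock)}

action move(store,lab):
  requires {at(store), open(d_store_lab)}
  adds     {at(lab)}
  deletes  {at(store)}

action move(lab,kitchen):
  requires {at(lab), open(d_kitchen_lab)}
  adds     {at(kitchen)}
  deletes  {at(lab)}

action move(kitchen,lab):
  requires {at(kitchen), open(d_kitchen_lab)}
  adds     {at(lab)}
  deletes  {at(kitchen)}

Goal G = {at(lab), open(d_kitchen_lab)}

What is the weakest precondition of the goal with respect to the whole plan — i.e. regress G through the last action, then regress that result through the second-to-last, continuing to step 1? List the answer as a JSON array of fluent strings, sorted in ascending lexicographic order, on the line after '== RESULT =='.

Regress step by step:
  through step 4 (move(kitchen,lab)): drop {at(lab)}, keep {open(d_kitchen_lab)}, require {at(kitchen), open(d_kitchen_lab)}
    → {at(kitchen), open(d_kitchen_lab)}
  through step 3 (move(lab,kitchen)): drop {at(kitchen)}, keep {open(d_kitchen_lab)}, require {at(lab), open(d_kitchen_lab)}
    → {at(lab), open(d_kitchen_lab)}
  through step 2 (move(store,lab)): drop {at(lab)}, keep {open(d_kitchen_lab)}, require {at(store), open(d_store_lab)}
    → {at(store), open(d_kitchen_lab), open(d_store_lab)}
  through step 1 (move(dock,store)): drop {at(store)}, keep {open(d_kitchen_lab), open(d_store_lab)}, require {at(dock), open(d_dock_store)}
    → {at(dock), open(d_dock_store), open(d_kitchen_lab), open(d_store_lab)}

== RESULT ==
["at(dock)", "open(d_dock_store)", "open(d_kitchen_lab)", "open(d_store_lab)"]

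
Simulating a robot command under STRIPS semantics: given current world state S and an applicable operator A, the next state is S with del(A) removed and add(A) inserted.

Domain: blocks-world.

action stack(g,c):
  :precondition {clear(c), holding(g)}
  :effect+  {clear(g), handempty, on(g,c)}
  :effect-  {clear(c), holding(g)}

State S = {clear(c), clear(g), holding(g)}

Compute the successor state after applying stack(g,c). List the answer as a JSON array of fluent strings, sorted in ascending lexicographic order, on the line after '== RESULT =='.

Compute (S \ del) ∪ add:
  pre ⊆ S: {clear(c), holding(g)} ⊆ S  — applicable
  S \ del = {clear(g)}
  ∪ add   = {clear(g), handempty, on(g,c)}

== RESULT ==
["clear(g)", "handempty", "on(g,c)"]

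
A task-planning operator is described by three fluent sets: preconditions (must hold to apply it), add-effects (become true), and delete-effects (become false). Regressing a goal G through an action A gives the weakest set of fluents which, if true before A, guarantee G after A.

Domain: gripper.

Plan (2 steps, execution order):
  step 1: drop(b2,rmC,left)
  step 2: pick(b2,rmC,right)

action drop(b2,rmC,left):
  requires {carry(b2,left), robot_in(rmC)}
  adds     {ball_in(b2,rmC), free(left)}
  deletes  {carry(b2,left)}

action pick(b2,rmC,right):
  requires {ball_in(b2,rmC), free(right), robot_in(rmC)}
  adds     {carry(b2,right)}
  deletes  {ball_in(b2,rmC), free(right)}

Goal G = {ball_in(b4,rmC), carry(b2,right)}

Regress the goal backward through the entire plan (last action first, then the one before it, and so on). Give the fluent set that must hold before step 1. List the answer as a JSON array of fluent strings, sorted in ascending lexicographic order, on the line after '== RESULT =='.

Work backward from the goal:
  through step 2 (pick(b2,rmC,right)): drop {carry(b2,right)}, keep {ball_in(b4,rmC)}, require {ball_in(b2,rmC), free(right), robot_in(rmC)}
    → {ball_in(b2,rmC), ball_in(b4,rmC), free(right), robot_in(rmC)}
  through step 1 (drop(b2,rmC,left)): drop {ball_in(b2,rmC)}, keep {ball_in(b4,rmC), free(right), robot_in(rmC)}, require {carry(b2,left), robot_in(rmC)}
    → {ball_in(b4,rmC), carry(b2,left), free(right), robot_in(rmC)}

== RESULT ==
["ball_in(b4,rmC)", "carry(b2,left)", "free(right)", "robot_in(rmC)"]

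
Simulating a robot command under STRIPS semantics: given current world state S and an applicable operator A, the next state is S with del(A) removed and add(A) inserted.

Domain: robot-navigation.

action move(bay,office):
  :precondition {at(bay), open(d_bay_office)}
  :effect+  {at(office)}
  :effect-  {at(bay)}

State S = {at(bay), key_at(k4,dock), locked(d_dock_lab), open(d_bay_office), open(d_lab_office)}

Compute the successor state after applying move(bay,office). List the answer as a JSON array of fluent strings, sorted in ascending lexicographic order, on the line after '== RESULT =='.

Progress:
  pre ⊆ S: {at(bay), open(d_bay_office)} ⊆ S  — applicable
  S \ del = {key_at(k4,dock), locked(d_dock_lab), open(d_bay_office), open(d_lab_office)}
  ∪ add   = {at(office), key_at(k4,dock), locked(d_dock_lab), open(d_bay_office), open(d_lab_office)}

== RESULT ==
["at(office)", "key_at(k4,dock)", "locked(d_dock_lab)", "open(d_bay_office)", "open(d_lab_office)"]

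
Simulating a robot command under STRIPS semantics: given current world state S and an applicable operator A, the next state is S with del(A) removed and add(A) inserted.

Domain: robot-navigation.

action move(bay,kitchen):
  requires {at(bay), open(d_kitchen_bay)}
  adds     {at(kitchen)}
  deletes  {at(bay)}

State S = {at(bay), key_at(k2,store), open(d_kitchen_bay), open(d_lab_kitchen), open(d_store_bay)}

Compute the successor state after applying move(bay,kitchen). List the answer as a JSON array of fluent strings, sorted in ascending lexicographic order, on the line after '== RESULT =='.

Compute (S \ del) ∪ add:
  pre ⊆ S: {at(bay), open(d_kitchen_bay)} ⊆ S  — applicable
  S \ del = {key_at(k2,store), open(d_kitchen_bay), open(d_lab_kitchen), open(d_store_bay)}
  ∪ add   = {at(kitchen), key_at(k2,store), open(d_kitchen_bay), open(d_lab_kitchen), open(d_store_bay)}

== RESULT ==
["at(kitchen)", "key_at(k2,store)", "open(d_kitchen_bay)", "open(d_lab_kitchen)", "open(d_store_bay)"]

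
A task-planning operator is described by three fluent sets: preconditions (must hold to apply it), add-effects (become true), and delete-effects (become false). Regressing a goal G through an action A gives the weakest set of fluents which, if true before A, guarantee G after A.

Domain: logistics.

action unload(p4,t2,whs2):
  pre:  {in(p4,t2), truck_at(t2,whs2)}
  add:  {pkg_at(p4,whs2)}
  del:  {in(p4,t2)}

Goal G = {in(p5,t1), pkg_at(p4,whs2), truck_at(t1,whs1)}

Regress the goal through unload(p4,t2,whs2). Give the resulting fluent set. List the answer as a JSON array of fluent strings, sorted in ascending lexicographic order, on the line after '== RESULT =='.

Regress:
  G ∩ del = {}  (empty — regression defined)
  G \ add = {in(p5,t1), pkg_at(p4,whs2), truck_at(t1,whs1)} \ {pkg_at(p4,whs2)} = {in(p5,t1), truck_at(t1,whs1)}
  ∪ pre   = {in(p5,t1), truck_at(t1,whs1)} ∪ {in(p4,t2), truck_at(t2,whs2)}
          = {in(p4,t2), in(p5,t1), truck_at(t1,whs1), truck_at(t2,whs2)}

== RESULT ==
["in(p4,t2)", "in(p5,t1)", "truck_at(t1,whs1)", "truck_at(t2,whs2)"]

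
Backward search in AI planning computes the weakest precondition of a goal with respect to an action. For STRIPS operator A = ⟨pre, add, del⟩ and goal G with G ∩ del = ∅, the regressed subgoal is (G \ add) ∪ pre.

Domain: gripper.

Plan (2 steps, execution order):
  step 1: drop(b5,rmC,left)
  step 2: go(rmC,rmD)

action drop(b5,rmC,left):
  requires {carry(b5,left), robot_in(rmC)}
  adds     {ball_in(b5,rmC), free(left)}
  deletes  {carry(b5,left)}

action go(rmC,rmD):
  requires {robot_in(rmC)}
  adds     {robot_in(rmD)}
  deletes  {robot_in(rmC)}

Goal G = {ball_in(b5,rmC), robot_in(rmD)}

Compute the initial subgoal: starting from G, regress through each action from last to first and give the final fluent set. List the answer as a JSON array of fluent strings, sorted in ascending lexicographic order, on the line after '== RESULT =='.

Regress step by step:
  through step 2 (go(rmC,rmD)): drop {robot_in(rmD)}, keep {ball_in(b5,rmC)}, require {robot_in(rmC)}
    → {ball_in(b5,rmC), robot_in(rmC)}
  through step 1 (drop(b5,rmC,left)): drop {ball_in(b5,rmC)}, keep {robot_in(rmC)}, require {carry(b5,left), robot_in(rmC)}
    → {carry(b5,left), robot_in(rmC)}

== RESULT ==
["carry(b5,left)", "robot_in(rmC)"]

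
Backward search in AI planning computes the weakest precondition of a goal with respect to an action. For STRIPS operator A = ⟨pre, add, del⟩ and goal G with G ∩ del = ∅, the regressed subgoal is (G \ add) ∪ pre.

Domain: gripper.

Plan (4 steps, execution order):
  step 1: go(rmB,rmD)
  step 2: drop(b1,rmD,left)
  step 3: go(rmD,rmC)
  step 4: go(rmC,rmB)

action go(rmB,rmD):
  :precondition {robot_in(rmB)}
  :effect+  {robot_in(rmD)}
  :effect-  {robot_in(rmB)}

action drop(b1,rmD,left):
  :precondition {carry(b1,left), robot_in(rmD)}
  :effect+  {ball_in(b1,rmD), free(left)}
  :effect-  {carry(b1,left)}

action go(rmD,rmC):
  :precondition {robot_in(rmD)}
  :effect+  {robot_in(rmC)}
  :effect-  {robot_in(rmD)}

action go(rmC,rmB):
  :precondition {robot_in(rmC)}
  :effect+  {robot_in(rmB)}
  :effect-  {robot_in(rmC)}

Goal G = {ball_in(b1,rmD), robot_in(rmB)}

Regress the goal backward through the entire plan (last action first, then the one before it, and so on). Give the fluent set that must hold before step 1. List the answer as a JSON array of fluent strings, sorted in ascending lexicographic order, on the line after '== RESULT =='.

Regress step by step:
  through step 4 (go(rmC,rmB)): drop {robot_in(rmB)}, keep {ball_in(b1,rmD)}, require {robot_in(rmC)}
    → {ball_in(b1,rmD), robot_in(rmC)}
  through step 3 (go(rmD,rmC)): drop {robot_in(rmC)}, keep {ball_in(b1,rmD)}, require {robot_in(rmD)}
    → {ball_in(b1,rmD), robot_in(rmD)}
  through step 2 (drop(b1,rmD,left)): drop {ball_in(b1,rmD)}, keep {robot_in(rmD)}, require {carry(b1,left), robot_in(rmD)}
    → {carry(b1,left), robot_in(rmD)}
  through step 1 (go(rmB,rmD)): drop {robot_in(rmD)}, keep {carry(b1,left)}, require {robot_in(rmB)}
    → {carry(b1,left), robot_in(rmB)}

== RESULT ==
["carry(b1,left)", "robot_in(rmB)"]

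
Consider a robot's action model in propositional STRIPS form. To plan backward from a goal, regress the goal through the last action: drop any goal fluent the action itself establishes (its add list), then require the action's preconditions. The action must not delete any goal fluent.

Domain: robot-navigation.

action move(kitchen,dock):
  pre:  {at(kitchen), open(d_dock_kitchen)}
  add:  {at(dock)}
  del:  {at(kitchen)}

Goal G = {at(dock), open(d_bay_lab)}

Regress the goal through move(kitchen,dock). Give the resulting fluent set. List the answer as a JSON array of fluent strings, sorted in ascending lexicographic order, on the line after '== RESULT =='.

Regress:
  G ∩ del = {}  (empty — regression defined)
  G \ add = {at(dock), open(d_bay_lab)} \ {at(dock)} = {open(d_bay_lab)}
  ∪ pre   = {open(d_bay_lab)} ∪ {at(kitchen), open(d_dock_kitchen)}
          = {at(kitchen), open(d_bay_lab), open(d_dock_kitchen)}

== RESULT ==
["at(kitchen)", "open(d_bay_lab)", "open(d_dock_kitchen)"]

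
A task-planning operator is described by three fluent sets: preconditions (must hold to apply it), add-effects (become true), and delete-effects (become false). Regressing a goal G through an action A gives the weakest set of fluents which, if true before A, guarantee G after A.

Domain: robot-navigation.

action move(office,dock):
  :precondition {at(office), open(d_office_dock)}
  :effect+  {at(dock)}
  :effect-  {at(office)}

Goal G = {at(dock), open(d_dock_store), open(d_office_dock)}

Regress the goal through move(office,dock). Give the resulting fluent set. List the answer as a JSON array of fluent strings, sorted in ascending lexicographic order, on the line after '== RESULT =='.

Regress:
  G ∩ del = {}  (empty — regression defined)
  G \ add = {at(dock), open(d_dock_store), open(d_office_dock)} \ {at(dock)} = {open(d_dock_store), open(d_office_dock)}
  ∪ pre   = {open(d_dock_store), open(d_office_dock)} ∪ {at(office), open(d_office_dock)}
          = {at(office), open(d_dock_store), open(d_office_dock)}

== RESULT ==
["at(office)", "open(d_dock_store)", "open(d_office_dock)"]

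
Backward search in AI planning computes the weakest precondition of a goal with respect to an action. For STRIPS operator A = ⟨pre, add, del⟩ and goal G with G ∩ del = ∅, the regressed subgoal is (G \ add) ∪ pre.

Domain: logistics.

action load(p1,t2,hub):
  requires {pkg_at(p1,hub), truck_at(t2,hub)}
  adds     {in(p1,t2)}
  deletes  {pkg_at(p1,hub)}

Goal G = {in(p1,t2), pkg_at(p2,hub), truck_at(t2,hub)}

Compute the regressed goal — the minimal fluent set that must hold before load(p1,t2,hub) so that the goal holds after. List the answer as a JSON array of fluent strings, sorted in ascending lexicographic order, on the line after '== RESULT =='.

Regress:
  G ∩ del = {}  (empty — regression defined)
  G \ add = {in(p1,t2), pkg_at(p2,hub), truck_at(t2,hub)} \ {in(p1,t2)} = {pkg_at(p2,hub), truck_at(t2,hub)}
  ∪ pre   = {pkg_at(p2,hub), truck_at(t2,hub)} ∪ {pkg_at(p1,hub), truck_at(t2,hub)}
          = {pkg_at(p1,hub), pkg_at(p2,hub), truck_at(t2,hub)}

== RESULT ==
["pkg_at(p1,hub)", "pkg_at(p2,hub)", "truck_at(t2,hub)"]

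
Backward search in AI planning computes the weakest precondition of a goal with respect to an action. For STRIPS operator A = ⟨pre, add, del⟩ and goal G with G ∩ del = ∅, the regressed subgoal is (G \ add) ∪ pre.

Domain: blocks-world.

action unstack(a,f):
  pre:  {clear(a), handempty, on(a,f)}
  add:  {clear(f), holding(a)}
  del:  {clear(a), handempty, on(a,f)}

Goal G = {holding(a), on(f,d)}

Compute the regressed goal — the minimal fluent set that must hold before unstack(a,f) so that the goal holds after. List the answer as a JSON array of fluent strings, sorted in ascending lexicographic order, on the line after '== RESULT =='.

Compute (G \ add) ∪ pre:
  G ∩ del = {}  (empty — regression defined)
  G \ add = {holding(a), on(f,d)} \ {clear(f), holding(a)} = {on(f,d)}
  ∪ pre   = {on(f,d)} ∪ {clear(a), handempty, on(a,f)}
          = {clear(a), handempty, on(a,f), on(f,d)}

== RESULT ==
["clear(a)", "handempty", "on(a,f)", "on(f,d)"]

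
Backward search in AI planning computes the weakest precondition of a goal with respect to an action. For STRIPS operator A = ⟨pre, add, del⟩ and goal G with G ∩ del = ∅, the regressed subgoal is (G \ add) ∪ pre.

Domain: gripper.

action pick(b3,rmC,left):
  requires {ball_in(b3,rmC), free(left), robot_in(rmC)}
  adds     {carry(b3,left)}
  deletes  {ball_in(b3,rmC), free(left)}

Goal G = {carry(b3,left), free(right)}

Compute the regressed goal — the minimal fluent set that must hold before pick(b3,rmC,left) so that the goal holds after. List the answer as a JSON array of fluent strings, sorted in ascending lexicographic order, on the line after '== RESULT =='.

Regress:
  G ∩ del = {}  (empty — regression defined)
  G \ add = {carry(b3,left), free(right)} \ {carry(b3,left)} = {free(right)}
  ∪ pre   = {free(right)} ∪ {ball_in(b3,rmC), free(left), robot_in(rmC)}
          = {ball_in(b3,rmC), free(left), free(right), robot_in(rmC)}

== RESULT ==
["ball_in(b3,rmC)", "free(left)", "free(right)", "robot_in(rmC)"]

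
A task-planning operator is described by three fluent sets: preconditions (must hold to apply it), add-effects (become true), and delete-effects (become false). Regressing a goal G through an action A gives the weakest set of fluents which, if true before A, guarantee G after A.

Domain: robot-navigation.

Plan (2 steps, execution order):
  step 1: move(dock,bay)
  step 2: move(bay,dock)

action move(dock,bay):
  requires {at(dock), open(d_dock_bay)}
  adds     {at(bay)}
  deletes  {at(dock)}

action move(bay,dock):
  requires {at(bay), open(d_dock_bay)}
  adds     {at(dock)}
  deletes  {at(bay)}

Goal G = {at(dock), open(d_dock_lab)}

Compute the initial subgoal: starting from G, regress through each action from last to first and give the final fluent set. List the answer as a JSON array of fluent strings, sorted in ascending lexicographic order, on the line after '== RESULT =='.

Work backward from the goal:
  through step 2 (move(bay,dock)): drop {at(dock)}, keep {open(d_dock_lab)}, require {at(bay), open(d_dock_bay)}
    → {at(bay), open(d_dock_bay), open(d_dock_lab)}
  through step 1 (move(dock,bay)): drop {at(bay)}, keep {open(d_dock_bay), open(d_dock_lab)}, require {at(dock), open(d_dock_bay)}
    → {at(dock), open(d_dock_bay), open(d_dock_lab)}

== RESULT ==
["at(dock)", "open(d_dock_bay)", "open(d_dock_lab)"]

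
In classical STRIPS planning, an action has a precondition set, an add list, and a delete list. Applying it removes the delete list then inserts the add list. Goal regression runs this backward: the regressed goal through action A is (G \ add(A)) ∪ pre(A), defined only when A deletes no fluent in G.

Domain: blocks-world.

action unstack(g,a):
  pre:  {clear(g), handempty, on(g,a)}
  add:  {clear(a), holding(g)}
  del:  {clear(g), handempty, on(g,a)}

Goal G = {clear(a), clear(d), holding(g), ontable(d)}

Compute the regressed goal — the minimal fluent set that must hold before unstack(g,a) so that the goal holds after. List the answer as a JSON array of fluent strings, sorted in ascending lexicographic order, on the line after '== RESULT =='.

Regress:
  G ∩ del = {}  (empty — regression defined)
  G \ add = {clear(a), clear(d), holding(g), ontable(d)} \ {clear(a), holding(g)} = {clear(d), ontable(d)}
  ∪ pre   = {clear(d), ontable(d)} ∪ {clear(g), handempty, on(g,a)}
          = {clear(d), clear(g), handempty, on(g,a), ontable(d)}

== RESULT ==
["clear(d)", "clear(g)", "handempty", "on(g,a)", "ontable(d)"]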